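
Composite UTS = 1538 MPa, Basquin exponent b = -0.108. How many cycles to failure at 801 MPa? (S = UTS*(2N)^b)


N = 0.5 * (S/UTS)^(1/b) = 0.5 * (801/1538)^(1/-0.108) = 210.0577 cycles

210.0577 cycles


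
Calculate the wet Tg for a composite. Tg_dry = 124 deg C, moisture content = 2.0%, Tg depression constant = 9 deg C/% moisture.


Tg_wet = Tg_dry - k*moisture = 124 - 9*2.0 = 106.0 deg C

106.0 deg C


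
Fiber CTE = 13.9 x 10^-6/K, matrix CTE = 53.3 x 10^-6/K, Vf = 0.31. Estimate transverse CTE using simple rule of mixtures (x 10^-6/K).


alpha_2 = alpha_f*Vf + alpha_m*(1-Vf) = 13.9*0.31 + 53.3*0.69 = 41.1 x 10^-6/K

41.1 x 10^-6/K


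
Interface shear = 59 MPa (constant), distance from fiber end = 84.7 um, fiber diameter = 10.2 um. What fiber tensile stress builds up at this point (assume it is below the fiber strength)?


Force balance: sigma_f * (pi*d^2/4) = tau * (pi*d) * x  ->  sigma_f = 4 * tau * x / d
sigma_f = 4 * 59 * 84.7 / 10.2 = 1959.7 MPa

1959.7 MPa


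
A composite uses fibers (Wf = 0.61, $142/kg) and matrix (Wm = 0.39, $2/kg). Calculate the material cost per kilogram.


Cost = cost_f*Wf + cost_m*Wm = 142*0.61 + 2*0.39 = $87.4/kg

$87.4/kg


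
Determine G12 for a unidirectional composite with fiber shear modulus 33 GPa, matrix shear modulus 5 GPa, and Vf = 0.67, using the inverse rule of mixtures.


1/G12 = Vf/Gf + (1-Vf)/Gm = 0.67/33 + 0.33/5
G12 = 11.59 GPa

11.59 GPa


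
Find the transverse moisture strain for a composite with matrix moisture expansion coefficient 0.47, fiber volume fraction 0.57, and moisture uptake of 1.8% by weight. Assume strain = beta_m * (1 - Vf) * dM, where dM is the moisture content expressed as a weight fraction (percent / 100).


dM = 1.8/100 = 0.018
strain = beta_m * (1-Vf) * dM = 0.47 * 0.43 * 0.018 = 0.0036378

0.0036378


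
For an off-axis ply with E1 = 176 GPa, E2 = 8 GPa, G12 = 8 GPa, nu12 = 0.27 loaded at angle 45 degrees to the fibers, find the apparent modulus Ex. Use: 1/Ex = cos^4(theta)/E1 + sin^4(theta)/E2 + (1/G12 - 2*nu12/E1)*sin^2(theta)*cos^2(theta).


cos^4(45) = 0.25, sin^4(45) = 0.25, sin^2(45)*cos^2(45) = 0.25
1/G12 - 2*nu12/E1 = 1/8 - 2*0.27/176 = 0.121932 GPa^-1
1/Ex = 0.25/176 + 0.25/8 + 0.121932*0.25 = 0.0631534 GPa^-1
Ex = 15.83 GPa

15.83 GPa


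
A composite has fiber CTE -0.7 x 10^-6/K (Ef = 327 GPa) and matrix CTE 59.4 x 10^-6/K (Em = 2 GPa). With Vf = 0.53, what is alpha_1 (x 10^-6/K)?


E1 = Ef*Vf + Em*(1-Vf) = 174.25
alpha_1 = (alpha_f*Ef*Vf + alpha_m*Em*(1-Vf))/E1 = -0.38 x 10^-6/K

-0.38 x 10^-6/K


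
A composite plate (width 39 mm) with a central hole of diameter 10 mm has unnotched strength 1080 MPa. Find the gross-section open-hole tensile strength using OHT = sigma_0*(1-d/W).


OHT = sigma_0*(1-d/W) = 1080*(1-10/39) = 803.1 MPa

803.1 MPa


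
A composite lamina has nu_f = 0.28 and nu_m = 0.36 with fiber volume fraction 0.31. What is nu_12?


nu_12 = nu_f*Vf + nu_m*(1-Vf) = 0.28*0.31 + 0.36*0.69 = 0.3352

0.3352


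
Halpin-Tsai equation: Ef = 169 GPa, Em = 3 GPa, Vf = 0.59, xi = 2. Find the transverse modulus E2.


eta = (Ef/Em - 1)/(Ef/Em + xi) = (56.3333 - 1)/(56.3333 + 2) = 0.9486
E2 = Em*(1+xi*eta*Vf)/(1-eta*Vf) = 14.44 GPa

14.44 GPa


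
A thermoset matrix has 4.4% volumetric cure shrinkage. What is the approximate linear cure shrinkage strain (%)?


Linear shrinkage ≈ vol_shrink/3 = 4.4/3 = 1.467%

1.467%


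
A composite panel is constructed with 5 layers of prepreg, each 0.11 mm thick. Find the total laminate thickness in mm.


h = n * t_ply = 5 * 0.11 = 0.55 mm

0.55 mm


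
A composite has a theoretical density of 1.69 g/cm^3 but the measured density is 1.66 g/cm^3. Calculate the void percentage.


Void% = (rho_theo - rho_actual)/rho_theo * 100 = (1.69 - 1.66)/1.69 * 100 = 1.78%

1.78%


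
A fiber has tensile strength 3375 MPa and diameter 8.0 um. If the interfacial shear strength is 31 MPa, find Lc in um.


Lc = sigma_f * d / (2 * tau_i) = 3375 * 8.0 / (2 * 31) = 435.5 um

435.5 um


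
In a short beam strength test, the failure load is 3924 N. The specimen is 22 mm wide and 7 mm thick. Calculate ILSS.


ILSS = 3F/(4bh) = 3*3924/(4*22*7) = 19.11 MPa

19.11 MPa


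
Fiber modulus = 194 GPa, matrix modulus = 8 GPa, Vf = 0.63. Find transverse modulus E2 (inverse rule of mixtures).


1/E2 = Vf/Ef + (1-Vf)/Em = 0.63/194 + 0.37/8
E2 = 20.2 GPa

20.2 GPa


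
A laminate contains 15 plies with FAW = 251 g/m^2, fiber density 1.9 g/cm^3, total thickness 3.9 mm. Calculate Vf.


Vf = n * FAW / (rho_f * h * 1000) = 15 * 251 / (1.9 * 3.9 * 1000) = 0.5081

0.5081


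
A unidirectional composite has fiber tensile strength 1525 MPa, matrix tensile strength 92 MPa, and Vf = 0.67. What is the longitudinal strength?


sigma_1 = sigma_f*Vf + sigma_m*(1-Vf) = 1525*0.67 + 92*0.33 = 1052.1 MPa

1052.1 MPa


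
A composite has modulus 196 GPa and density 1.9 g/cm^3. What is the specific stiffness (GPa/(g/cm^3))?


Specific stiffness = E/rho = 196/1.9 = 103.2 GPa/(g/cm^3)

103.2 GPa/(g/cm^3)


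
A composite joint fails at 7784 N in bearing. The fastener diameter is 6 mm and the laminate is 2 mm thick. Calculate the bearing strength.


sigma_br = F/(d*h) = 7784/(6*2) = 648.7 MPa

648.7 MPa


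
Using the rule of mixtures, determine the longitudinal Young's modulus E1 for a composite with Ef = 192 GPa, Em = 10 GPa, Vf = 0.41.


E1 = Ef*Vf + Em*(1-Vf) = 192*0.41 + 10*0.59 = 84.62 GPa

84.62 GPa


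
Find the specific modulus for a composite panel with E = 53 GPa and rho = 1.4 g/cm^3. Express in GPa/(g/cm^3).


Specific stiffness = E/rho = 53/1.4 = 37.9 GPa/(g/cm^3)

37.9 GPa/(g/cm^3)


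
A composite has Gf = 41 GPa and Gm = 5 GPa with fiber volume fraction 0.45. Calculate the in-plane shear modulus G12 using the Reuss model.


1/G12 = Vf/Gf + (1-Vf)/Gm = 0.45/41 + 0.55/5
G12 = 8.27 GPa

8.27 GPa


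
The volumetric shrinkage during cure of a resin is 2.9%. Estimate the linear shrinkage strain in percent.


Linear shrinkage ≈ vol_shrink/3 = 2.9/3 = 0.967%

0.967%


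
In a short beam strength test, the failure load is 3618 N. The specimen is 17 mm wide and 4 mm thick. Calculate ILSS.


ILSS = 3F/(4bh) = 3*3618/(4*17*4) = 39.9 MPa

39.9 MPa


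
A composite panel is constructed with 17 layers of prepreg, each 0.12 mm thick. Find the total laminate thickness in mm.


h = n * t_ply = 17 * 0.12 = 2.04 mm

2.04 mm


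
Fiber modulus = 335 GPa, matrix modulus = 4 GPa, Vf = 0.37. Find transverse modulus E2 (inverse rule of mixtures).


1/E2 = Vf/Ef + (1-Vf)/Em = 0.37/335 + 0.63/4
E2 = 6.3 GPa

6.3 GPa


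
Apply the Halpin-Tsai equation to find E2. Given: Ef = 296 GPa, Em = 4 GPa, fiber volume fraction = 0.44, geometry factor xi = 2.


eta = (Ef/Em - 1)/(Ef/Em + xi) = (74.0 - 1)/(74.0 + 2) = 0.9605
E2 = Em*(1+xi*eta*Vf)/(1-eta*Vf) = 12.78 GPa

12.78 GPa


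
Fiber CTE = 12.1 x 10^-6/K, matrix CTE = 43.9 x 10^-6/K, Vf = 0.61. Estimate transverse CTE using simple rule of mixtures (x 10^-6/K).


alpha_2 = alpha_f*Vf + alpha_m*(1-Vf) = 12.1*0.61 + 43.9*0.39 = 24.5 x 10^-6/K

24.5 x 10^-6/K


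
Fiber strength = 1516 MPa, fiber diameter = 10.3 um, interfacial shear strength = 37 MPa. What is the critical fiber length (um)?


Lc = sigma_f * d / (2 * tau_i) = 1516 * 10.3 / (2 * 37) = 211.0 um

211.0 um


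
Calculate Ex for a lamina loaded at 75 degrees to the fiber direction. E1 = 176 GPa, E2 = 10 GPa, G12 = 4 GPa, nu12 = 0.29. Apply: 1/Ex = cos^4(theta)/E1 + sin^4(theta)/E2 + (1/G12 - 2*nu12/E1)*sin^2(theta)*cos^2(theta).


cos^4(75) = 0.004487, sin^4(75) = 0.870513, sin^2(75)*cos^2(75) = 0.0625
1/G12 - 2*nu12/E1 = 1/4 - 2*0.29/176 = 0.246705 GPa^-1
1/Ex = 0.004487/176 + 0.870513/10 + 0.246705*0.0625 = 0.1024958 GPa^-1
Ex = 9.76 GPa

9.76 GPa


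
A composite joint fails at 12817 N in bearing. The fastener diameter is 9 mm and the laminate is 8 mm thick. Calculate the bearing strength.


sigma_br = F/(d*h) = 12817/(9*8) = 178.0 MPa

178.0 MPa


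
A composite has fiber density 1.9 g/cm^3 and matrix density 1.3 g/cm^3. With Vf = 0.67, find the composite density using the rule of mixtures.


rho_c = rho_f*Vf + rho_m*(1-Vf) = 1.9*0.67 + 1.3*0.33 = 1.702 g/cm^3

1.702 g/cm^3


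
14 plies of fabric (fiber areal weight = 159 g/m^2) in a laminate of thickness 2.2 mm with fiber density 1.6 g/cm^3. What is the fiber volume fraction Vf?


Vf = n * FAW / (rho_f * h * 1000) = 14 * 159 / (1.6 * 2.2 * 1000) = 0.6324

0.6324


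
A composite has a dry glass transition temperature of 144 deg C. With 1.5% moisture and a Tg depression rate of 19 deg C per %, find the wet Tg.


Tg_wet = Tg_dry - k*moisture = 144 - 19*1.5 = 115.5 deg C

115.5 deg C


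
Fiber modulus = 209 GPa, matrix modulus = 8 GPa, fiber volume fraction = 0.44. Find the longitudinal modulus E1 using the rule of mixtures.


E1 = Ef*Vf + Em*(1-Vf) = 209*0.44 + 8*0.56 = 96.44 GPa

96.44 GPa


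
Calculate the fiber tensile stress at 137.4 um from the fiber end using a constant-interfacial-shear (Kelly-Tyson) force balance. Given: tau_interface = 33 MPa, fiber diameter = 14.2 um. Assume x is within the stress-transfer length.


Force balance: sigma_f * (pi*d^2/4) = tau * (pi*d) * x  ->  sigma_f = 4 * tau * x / d
sigma_f = 4 * 33 * 137.4 / 14.2 = 1277.2 MPa

1277.2 MPa


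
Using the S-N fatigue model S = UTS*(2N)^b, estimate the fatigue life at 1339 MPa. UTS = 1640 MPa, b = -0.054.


N = 0.5 * (S/UTS)^(1/b) = 0.5 * (1339/1640)^(1/-0.054) = 21.3684 cycles

21.3684 cycles


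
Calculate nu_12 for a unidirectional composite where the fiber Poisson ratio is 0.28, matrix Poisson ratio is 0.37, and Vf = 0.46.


nu_12 = nu_f*Vf + nu_m*(1-Vf) = 0.28*0.46 + 0.37*0.54 = 0.3286

0.3286


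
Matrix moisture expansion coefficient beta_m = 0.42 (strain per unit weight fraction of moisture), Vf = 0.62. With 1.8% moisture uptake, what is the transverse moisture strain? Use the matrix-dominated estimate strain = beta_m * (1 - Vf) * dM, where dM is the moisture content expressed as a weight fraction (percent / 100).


dM = 1.8/100 = 0.018
strain = beta_m * (1-Vf) * dM = 0.42 * 0.38 * 0.018 = 0.0028728

0.0028728


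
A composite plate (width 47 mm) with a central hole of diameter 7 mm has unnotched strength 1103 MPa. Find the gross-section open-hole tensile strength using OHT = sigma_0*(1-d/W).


OHT = sigma_0*(1-d/W) = 1103*(1-7/47) = 938.7 MPa

938.7 MPa


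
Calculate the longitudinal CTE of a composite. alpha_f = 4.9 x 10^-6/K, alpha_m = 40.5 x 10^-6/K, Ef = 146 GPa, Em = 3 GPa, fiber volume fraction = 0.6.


E1 = Ef*Vf + Em*(1-Vf) = 88.8
alpha_1 = (alpha_f*Ef*Vf + alpha_m*Em*(1-Vf))/E1 = 5.38 x 10^-6/K

5.38 x 10^-6/K


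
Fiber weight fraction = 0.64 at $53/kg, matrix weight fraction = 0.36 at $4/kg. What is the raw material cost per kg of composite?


Cost = cost_f*Wf + cost_m*Wm = 53*0.64 + 4*0.36 = $35.36/kg

$35.36/kg


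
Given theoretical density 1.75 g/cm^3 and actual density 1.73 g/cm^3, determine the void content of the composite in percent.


Void% = (rho_theo - rho_actual)/rho_theo * 100 = (1.75 - 1.73)/1.75 * 100 = 1.14%

1.14%


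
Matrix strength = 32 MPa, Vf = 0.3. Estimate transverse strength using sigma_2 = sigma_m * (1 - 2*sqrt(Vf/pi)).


factor = 1 - 2*sqrt(0.3/pi) = 0.382
sigma_2 = 32 * 0.382 = 12.22 MPa

12.22 MPa


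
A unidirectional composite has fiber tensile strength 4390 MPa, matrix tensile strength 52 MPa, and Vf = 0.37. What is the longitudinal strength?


sigma_1 = sigma_f*Vf + sigma_m*(1-Vf) = 4390*0.37 + 52*0.63 = 1657.1 MPa

1657.1 MPa


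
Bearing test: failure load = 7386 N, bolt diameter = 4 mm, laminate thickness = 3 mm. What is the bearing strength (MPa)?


sigma_br = F/(d*h) = 7386/(4*3) = 615.5 MPa

615.5 MPa


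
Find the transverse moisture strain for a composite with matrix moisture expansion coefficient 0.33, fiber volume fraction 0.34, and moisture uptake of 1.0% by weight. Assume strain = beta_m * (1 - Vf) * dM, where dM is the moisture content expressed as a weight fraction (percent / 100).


dM = 1.0/100 = 0.01
strain = beta_m * (1-Vf) * dM = 0.33 * 0.66 * 0.01 = 0.002178

0.002178


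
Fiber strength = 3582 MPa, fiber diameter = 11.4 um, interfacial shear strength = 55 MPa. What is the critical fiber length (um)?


Lc = sigma_f * d / (2 * tau_i) = 3582 * 11.4 / (2 * 55) = 371.2 um

371.2 um


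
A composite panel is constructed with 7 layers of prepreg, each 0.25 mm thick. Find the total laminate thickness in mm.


h = n * t_ply = 7 * 0.25 = 1.75 mm

1.75 mm


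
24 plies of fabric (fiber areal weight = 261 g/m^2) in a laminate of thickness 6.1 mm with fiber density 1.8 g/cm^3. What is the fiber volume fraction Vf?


Vf = n * FAW / (rho_f * h * 1000) = 24 * 261 / (1.8 * 6.1 * 1000) = 0.5705

0.5705


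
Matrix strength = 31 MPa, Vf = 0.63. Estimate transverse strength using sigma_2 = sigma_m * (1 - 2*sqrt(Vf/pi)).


factor = 1 - 2*sqrt(0.63/pi) = 0.1044
sigma_2 = 31 * 0.1044 = 3.24 MPa

3.24 MPa


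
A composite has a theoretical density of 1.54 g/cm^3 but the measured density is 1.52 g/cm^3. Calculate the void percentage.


Void% = (rho_theo - rho_actual)/rho_theo * 100 = (1.54 - 1.52)/1.54 * 100 = 1.3%

1.3%


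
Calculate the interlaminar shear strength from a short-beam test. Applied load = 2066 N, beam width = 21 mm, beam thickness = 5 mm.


ILSS = 3F/(4bh) = 3*2066/(4*21*5) = 14.76 MPa

14.76 MPa


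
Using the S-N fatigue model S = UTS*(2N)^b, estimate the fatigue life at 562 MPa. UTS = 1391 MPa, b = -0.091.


N = 0.5 * (S/UTS)^(1/b) = 0.5 * (562/1391)^(1/-0.091) = 10571.6747 cycles

10571.6747 cycles


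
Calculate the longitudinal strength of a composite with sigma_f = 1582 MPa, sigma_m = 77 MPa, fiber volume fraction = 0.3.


sigma_1 = sigma_f*Vf + sigma_m*(1-Vf) = 1582*0.3 + 77*0.7 = 528.5 MPa

528.5 MPa


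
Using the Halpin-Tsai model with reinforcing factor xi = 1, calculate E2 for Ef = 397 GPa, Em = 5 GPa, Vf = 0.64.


eta = (Ef/Em - 1)/(Ef/Em + xi) = (79.4 - 1)/(79.4 + 1) = 0.9751
E2 = Em*(1+xi*eta*Vf)/(1-eta*Vf) = 21.6 GPa

21.6 GPa


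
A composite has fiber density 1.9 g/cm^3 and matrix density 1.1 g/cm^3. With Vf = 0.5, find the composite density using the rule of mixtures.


rho_c = rho_f*Vf + rho_m*(1-Vf) = 1.9*0.5 + 1.1*0.5 = 1.5 g/cm^3

1.5 g/cm^3


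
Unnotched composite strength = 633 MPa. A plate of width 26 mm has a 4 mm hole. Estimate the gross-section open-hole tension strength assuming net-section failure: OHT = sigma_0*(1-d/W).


OHT = sigma_0*(1-d/W) = 633*(1-4/26) = 535.6 MPa

535.6 MPa


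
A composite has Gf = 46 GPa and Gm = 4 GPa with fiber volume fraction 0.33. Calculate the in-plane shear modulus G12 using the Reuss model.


1/G12 = Vf/Gf + (1-Vf)/Gm = 0.33/46 + 0.67/4
G12 = 5.72 GPa

5.72 GPa


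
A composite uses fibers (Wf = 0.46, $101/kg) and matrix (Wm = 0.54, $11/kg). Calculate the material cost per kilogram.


Cost = cost_f*Wf + cost_m*Wm = 101*0.46 + 11*0.54 = $52.4/kg

$52.4/kg


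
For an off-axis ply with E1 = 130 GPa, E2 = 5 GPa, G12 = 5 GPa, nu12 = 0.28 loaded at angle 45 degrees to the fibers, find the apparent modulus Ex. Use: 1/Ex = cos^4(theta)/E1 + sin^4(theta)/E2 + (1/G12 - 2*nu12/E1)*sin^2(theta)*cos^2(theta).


cos^4(45) = 0.25, sin^4(45) = 0.25, sin^2(45)*cos^2(45) = 0.25
1/G12 - 2*nu12/E1 = 1/5 - 2*0.28/130 = 0.195692 GPa^-1
1/Ex = 0.25/130 + 0.25/5 + 0.195692*0.25 = 0.1008462 GPa^-1
Ex = 9.92 GPa

9.92 GPa


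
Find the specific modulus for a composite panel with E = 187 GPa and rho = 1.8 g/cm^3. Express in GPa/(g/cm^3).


Specific stiffness = E/rho = 187/1.8 = 103.9 GPa/(g/cm^3)

103.9 GPa/(g/cm^3)


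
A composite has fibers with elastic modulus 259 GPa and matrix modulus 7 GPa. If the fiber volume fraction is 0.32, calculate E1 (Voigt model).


E1 = Ef*Vf + Em*(1-Vf) = 259*0.32 + 7*0.68 = 87.64 GPa

87.64 GPa


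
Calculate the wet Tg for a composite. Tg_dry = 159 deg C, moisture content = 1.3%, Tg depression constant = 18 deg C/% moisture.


Tg_wet = Tg_dry - k*moisture = 159 - 18*1.3 = 135.6 deg C

135.6 deg C


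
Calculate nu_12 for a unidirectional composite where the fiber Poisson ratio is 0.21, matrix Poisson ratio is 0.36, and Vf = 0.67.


nu_12 = nu_f*Vf + nu_m*(1-Vf) = 0.21*0.67 + 0.36*0.33 = 0.2595

0.2595


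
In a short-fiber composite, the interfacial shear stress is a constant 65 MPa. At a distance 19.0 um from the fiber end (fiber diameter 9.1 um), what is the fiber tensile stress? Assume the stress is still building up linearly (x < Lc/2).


Force balance: sigma_f * (pi*d^2/4) = tau * (pi*d) * x  ->  sigma_f = 4 * tau * x / d
sigma_f = 4 * 65 * 19.0 / 9.1 = 542.9 MPa

542.9 MPa


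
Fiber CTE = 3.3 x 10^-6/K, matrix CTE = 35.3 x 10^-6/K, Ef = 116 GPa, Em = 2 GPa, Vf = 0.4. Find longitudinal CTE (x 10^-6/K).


E1 = Ef*Vf + Em*(1-Vf) = 47.6
alpha_1 = (alpha_f*Ef*Vf + alpha_m*Em*(1-Vf))/E1 = 4.11 x 10^-6/K

4.11 x 10^-6/K


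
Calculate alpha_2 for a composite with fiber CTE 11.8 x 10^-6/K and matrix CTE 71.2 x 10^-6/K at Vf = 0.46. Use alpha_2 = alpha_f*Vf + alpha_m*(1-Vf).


alpha_2 = alpha_f*Vf + alpha_m*(1-Vf) = 11.8*0.46 + 71.2*0.54 = 43.9 x 10^-6/K

43.9 x 10^-6/K


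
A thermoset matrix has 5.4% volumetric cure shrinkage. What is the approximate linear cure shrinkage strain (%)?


Linear shrinkage ≈ vol_shrink/3 = 5.4/3 = 1.8%

1.8%


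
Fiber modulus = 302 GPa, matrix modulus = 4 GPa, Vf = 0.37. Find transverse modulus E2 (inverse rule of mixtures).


1/E2 = Vf/Ef + (1-Vf)/Em = 0.37/302 + 0.63/4
E2 = 6.3 GPa

6.3 GPa


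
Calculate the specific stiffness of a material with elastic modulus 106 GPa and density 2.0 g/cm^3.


Specific stiffness = E/rho = 106/2.0 = 53.0 GPa/(g/cm^3)

53.0 GPa/(g/cm^3)


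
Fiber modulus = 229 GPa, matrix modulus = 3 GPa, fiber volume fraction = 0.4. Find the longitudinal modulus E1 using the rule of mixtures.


E1 = Ef*Vf + Em*(1-Vf) = 229*0.4 + 3*0.6 = 93.4 GPa

93.4 GPa


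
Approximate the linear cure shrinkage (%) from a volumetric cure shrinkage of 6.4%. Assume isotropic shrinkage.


Linear shrinkage ≈ vol_shrink/3 = 6.4/3 = 2.133%

2.133%


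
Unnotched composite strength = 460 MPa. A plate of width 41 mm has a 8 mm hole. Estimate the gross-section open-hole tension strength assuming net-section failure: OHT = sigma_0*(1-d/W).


OHT = sigma_0*(1-d/W) = 460*(1-8/41) = 370.2 MPa

370.2 MPa


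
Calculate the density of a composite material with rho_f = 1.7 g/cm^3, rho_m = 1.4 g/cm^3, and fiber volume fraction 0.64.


rho_c = rho_f*Vf + rho_m*(1-Vf) = 1.7*0.64 + 1.4*0.36 = 1.592 g/cm^3

1.592 g/cm^3


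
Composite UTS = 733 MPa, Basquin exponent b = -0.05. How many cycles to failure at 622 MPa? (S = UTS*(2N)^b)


N = 0.5 * (S/UTS)^(1/b) = 0.5 * (622/733)^(1/-0.05) = 13.3426 cycles

13.3426 cycles


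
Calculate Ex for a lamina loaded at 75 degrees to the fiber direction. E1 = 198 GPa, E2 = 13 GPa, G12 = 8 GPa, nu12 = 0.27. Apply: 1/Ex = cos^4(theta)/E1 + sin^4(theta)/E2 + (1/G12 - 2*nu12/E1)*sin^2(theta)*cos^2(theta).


cos^4(75) = 0.004487, sin^4(75) = 0.870513, sin^2(75)*cos^2(75) = 0.0625
1/G12 - 2*nu12/E1 = 1/8 - 2*0.27/198 = 0.122273 GPa^-1
1/Ex = 0.004487/198 + 0.870513/13 + 0.122273*0.0625 = 0.0746272 GPa^-1
Ex = 13.4 GPa

13.4 GPa


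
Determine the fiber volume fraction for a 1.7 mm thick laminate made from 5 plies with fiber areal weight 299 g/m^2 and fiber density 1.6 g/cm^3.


Vf = n * FAW / (rho_f * h * 1000) = 5 * 299 / (1.6 * 1.7 * 1000) = 0.5496

0.5496


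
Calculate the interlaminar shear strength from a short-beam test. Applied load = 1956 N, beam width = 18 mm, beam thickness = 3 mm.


ILSS = 3F/(4bh) = 3*1956/(4*18*3) = 27.17 MPa

27.17 MPa


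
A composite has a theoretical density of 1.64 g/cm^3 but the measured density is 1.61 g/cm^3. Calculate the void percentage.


Void% = (rho_theo - rho_actual)/rho_theo * 100 = (1.64 - 1.61)/1.64 * 100 = 1.83%

1.83%


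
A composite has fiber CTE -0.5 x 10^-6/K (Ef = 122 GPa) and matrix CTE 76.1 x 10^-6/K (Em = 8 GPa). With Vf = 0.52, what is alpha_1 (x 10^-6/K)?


E1 = Ef*Vf + Em*(1-Vf) = 67.28
alpha_1 = (alpha_f*Ef*Vf + alpha_m*Em*(1-Vf))/E1 = 3.87 x 10^-6/K

3.87 x 10^-6/K


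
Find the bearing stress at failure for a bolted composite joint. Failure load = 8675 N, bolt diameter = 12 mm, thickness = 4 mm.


sigma_br = F/(d*h) = 8675/(12*4) = 180.7 MPa

180.7 MPa


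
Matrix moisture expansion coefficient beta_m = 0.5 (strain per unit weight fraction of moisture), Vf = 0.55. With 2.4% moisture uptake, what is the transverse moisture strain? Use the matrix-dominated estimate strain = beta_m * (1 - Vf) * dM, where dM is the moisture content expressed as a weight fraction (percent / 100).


dM = 2.4/100 = 0.024
strain = beta_m * (1-Vf) * dM = 0.5 * 0.45 * 0.024 = 0.0054

0.0054


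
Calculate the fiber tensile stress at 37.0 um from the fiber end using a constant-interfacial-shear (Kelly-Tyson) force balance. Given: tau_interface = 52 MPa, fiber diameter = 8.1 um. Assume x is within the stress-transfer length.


Force balance: sigma_f * (pi*d^2/4) = tau * (pi*d) * x  ->  sigma_f = 4 * tau * x / d
sigma_f = 4 * 52 * 37.0 / 8.1 = 950.1 MPa

950.1 MPa


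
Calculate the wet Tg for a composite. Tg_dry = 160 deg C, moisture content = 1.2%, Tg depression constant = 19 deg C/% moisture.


Tg_wet = Tg_dry - k*moisture = 160 - 19*1.2 = 137.2 deg C

137.2 deg C


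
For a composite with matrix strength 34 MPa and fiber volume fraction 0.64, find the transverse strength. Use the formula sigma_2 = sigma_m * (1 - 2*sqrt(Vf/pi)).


factor = 1 - 2*sqrt(0.64/pi) = 0.0973
sigma_2 = 34 * 0.0973 = 3.31 MPa

3.31 MPa


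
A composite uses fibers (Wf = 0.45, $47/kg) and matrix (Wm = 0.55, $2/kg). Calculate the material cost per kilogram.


Cost = cost_f*Wf + cost_m*Wm = 47*0.45 + 2*0.55 = $22.25/kg

$22.25/kg


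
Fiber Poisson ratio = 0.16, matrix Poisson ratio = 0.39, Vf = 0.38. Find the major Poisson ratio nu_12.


nu_12 = nu_f*Vf + nu_m*(1-Vf) = 0.16*0.38 + 0.39*0.62 = 0.3026

0.3026


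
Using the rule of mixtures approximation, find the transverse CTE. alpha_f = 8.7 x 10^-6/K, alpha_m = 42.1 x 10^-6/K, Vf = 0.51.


alpha_2 = alpha_f*Vf + alpha_m*(1-Vf) = 8.7*0.51 + 42.1*0.49 = 25.1 x 10^-6/K

25.1 x 10^-6/K


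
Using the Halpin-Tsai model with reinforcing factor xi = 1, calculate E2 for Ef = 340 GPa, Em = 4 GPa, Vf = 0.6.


eta = (Ef/Em - 1)/(Ef/Em + xi) = (85.0 - 1)/(85.0 + 1) = 0.9767
E2 = Em*(1+xi*eta*Vf)/(1-eta*Vf) = 15.33 GPa

15.33 GPa


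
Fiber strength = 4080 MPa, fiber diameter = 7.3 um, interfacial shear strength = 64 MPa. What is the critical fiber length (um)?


Lc = sigma_f * d / (2 * tau_i) = 4080 * 7.3 / (2 * 64) = 232.7 um

232.7 um


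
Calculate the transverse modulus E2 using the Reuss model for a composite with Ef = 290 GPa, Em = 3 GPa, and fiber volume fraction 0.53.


1/E2 = Vf/Ef + (1-Vf)/Em = 0.53/290 + 0.47/3
E2 = 6.31 GPa

6.31 GPa


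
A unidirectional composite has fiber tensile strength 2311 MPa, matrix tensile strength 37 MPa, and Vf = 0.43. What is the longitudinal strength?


sigma_1 = sigma_f*Vf + sigma_m*(1-Vf) = 2311*0.43 + 37*0.57 = 1014.8 MPa

1014.8 MPa


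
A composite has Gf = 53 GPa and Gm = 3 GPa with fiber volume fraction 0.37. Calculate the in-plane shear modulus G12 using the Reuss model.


1/G12 = Vf/Gf + (1-Vf)/Gm = 0.37/53 + 0.63/3
G12 = 4.61 GPa

4.61 GPa


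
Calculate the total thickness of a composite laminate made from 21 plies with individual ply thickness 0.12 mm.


h = n * t_ply = 21 * 0.12 = 2.52 mm

2.52 mm


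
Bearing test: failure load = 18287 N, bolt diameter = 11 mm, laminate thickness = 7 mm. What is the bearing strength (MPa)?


sigma_br = F/(d*h) = 18287/(11*7) = 237.5 MPa

237.5 MPa


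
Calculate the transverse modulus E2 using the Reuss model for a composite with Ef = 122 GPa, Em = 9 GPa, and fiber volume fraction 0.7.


1/E2 = Vf/Ef + (1-Vf)/Em = 0.7/122 + 0.3/9
E2 = 25.59 GPa

25.59 GPa


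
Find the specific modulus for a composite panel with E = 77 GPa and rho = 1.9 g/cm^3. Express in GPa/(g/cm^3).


Specific stiffness = E/rho = 77/1.9 = 40.5 GPa/(g/cm^3)

40.5 GPa/(g/cm^3)


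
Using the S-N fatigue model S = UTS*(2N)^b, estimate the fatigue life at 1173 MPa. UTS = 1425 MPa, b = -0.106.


N = 0.5 * (S/UTS)^(1/b) = 0.5 * (1173/1425)^(1/-0.106) = 3.1354 cycles

3.1354 cycles


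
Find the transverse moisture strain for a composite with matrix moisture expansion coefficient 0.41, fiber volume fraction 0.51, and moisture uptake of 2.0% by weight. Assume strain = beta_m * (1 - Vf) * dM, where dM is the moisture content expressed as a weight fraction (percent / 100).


dM = 2.0/100 = 0.02
strain = beta_m * (1-Vf) * dM = 0.41 * 0.49 * 0.02 = 0.004018

0.004018


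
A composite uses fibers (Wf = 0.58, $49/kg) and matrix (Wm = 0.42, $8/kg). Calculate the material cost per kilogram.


Cost = cost_f*Wf + cost_m*Wm = 49*0.58 + 8*0.42 = $31.78/kg

$31.78/kg


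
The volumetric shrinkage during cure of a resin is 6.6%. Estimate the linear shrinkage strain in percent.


Linear shrinkage ≈ vol_shrink/3 = 6.6/3 = 2.2%

2.2%


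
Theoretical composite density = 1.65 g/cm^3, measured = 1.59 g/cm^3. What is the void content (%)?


Void% = (rho_theo - rho_actual)/rho_theo * 100 = (1.65 - 1.59)/1.65 * 100 = 3.64%

3.64%


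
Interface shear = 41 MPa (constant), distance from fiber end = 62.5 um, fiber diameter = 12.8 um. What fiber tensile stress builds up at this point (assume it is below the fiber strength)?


Force balance: sigma_f * (pi*d^2/4) = tau * (pi*d) * x  ->  sigma_f = 4 * tau * x / d
sigma_f = 4 * 41 * 62.5 / 12.8 = 800.8 MPa

800.8 MPa


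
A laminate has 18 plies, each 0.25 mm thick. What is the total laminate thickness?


h = n * t_ply = 18 * 0.25 = 4.5 mm

4.5 mm


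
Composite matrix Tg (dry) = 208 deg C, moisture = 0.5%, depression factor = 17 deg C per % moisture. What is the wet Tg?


Tg_wet = Tg_dry - k*moisture = 208 - 17*0.5 = 199.5 deg C

199.5 deg C


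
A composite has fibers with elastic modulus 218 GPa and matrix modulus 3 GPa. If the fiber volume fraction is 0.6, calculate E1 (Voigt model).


E1 = Ef*Vf + Em*(1-Vf) = 218*0.6 + 3*0.4 = 132.0 GPa

132.0 GPa


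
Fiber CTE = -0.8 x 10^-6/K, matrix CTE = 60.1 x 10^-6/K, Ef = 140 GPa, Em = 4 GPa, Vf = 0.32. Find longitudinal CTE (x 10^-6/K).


E1 = Ef*Vf + Em*(1-Vf) = 47.52
alpha_1 = (alpha_f*Ef*Vf + alpha_m*Em*(1-Vf))/E1 = 2.69 x 10^-6/K

2.69 x 10^-6/K


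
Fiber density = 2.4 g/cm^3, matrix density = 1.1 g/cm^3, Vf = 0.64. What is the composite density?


rho_c = rho_f*Vf + rho_m*(1-Vf) = 2.4*0.64 + 1.1*0.36 = 1.932 g/cm^3

1.932 g/cm^3


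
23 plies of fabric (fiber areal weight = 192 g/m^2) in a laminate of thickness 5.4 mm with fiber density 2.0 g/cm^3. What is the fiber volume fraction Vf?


Vf = n * FAW / (rho_f * h * 1000) = 23 * 192 / (2.0 * 5.4 * 1000) = 0.4089

0.4089


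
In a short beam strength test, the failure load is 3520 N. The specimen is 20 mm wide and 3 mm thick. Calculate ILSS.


ILSS = 3F/(4bh) = 3*3520/(4*20*3) = 44.0 MPa

44.0 MPa


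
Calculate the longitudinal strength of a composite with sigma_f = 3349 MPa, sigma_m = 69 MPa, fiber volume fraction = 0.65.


sigma_1 = sigma_f*Vf + sigma_m*(1-Vf) = 3349*0.65 + 69*0.35 = 2201.0 MPa

2201.0 MPa


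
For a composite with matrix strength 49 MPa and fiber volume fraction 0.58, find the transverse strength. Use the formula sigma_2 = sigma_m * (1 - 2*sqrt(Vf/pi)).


factor = 1 - 2*sqrt(0.58/pi) = 0.1407
sigma_2 = 49 * 0.1407 = 6.89 MPa

6.89 MPa


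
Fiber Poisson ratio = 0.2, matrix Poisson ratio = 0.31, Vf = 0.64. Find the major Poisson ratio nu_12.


nu_12 = nu_f*Vf + nu_m*(1-Vf) = 0.2*0.64 + 0.31*0.36 = 0.2396

0.2396


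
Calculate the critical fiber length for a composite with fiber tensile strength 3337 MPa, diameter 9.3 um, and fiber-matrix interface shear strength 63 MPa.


Lc = sigma_f * d / (2 * tau_i) = 3337 * 9.3 / (2 * 63) = 246.3 um

246.3 um


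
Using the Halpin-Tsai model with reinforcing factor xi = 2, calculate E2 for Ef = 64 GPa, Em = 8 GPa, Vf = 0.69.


eta = (Ef/Em - 1)/(Ef/Em + xi) = (8.0 - 1)/(8.0 + 2) = 0.7
E2 = Em*(1+xi*eta*Vf)/(1-eta*Vf) = 30.42 GPa

30.42 GPa


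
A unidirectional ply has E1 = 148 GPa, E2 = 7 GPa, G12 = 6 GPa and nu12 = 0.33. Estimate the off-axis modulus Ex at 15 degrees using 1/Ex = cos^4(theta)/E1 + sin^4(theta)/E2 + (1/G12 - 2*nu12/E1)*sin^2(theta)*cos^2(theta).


cos^4(15) = 0.870513, sin^4(15) = 0.004487, sin^2(15)*cos^2(15) = 0.0625
1/G12 - 2*nu12/E1 = 1/6 - 2*0.33/148 = 0.162207 GPa^-1
1/Ex = 0.870513/148 + 0.004487/7 + 0.162207*0.0625 = 0.0166608 GPa^-1
Ex = 60.02 GPa

60.02 GPa


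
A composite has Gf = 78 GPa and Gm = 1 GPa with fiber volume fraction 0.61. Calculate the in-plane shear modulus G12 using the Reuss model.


1/G12 = Vf/Gf + (1-Vf)/Gm = 0.61/78 + 0.39/1
G12 = 2.51 GPa

2.51 GPa


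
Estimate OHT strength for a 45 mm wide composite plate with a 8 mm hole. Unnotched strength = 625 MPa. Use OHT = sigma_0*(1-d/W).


OHT = sigma_0*(1-d/W) = 625*(1-8/45) = 513.9 MPa

513.9 MPa


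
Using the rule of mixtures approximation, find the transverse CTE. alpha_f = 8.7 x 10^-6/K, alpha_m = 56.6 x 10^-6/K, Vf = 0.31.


alpha_2 = alpha_f*Vf + alpha_m*(1-Vf) = 8.7*0.31 + 56.6*0.69 = 41.8 x 10^-6/K

41.8 x 10^-6/K


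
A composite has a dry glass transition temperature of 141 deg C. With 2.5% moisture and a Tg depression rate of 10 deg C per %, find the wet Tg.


Tg_wet = Tg_dry - k*moisture = 141 - 10*2.5 = 116.0 deg C

116.0 deg C


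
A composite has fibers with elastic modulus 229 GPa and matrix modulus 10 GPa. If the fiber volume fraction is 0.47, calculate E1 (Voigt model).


E1 = Ef*Vf + Em*(1-Vf) = 229*0.47 + 10*0.53 = 112.93 GPa

112.93 GPa


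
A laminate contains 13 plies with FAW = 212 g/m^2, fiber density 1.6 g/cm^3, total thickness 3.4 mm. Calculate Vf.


Vf = n * FAW / (rho_f * h * 1000) = 13 * 212 / (1.6 * 3.4 * 1000) = 0.5066

0.5066


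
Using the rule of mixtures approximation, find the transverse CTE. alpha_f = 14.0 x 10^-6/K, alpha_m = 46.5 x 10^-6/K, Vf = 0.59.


alpha_2 = alpha_f*Vf + alpha_m*(1-Vf) = 14.0*0.59 + 46.5*0.41 = 27.3 x 10^-6/K

27.3 x 10^-6/K


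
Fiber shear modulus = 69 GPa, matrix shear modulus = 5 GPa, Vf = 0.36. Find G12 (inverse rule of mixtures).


1/G12 = Vf/Gf + (1-Vf)/Gm = 0.36/69 + 0.64/5
G12 = 7.51 GPa

7.51 GPa


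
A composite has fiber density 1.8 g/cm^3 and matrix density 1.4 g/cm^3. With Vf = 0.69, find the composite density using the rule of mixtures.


rho_c = rho_f*Vf + rho_m*(1-Vf) = 1.8*0.69 + 1.4*0.31 = 1.676 g/cm^3

1.676 g/cm^3


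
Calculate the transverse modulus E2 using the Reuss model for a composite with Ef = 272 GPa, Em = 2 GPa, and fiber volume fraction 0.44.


1/E2 = Vf/Ef + (1-Vf)/Em = 0.44/272 + 0.56/2
E2 = 3.55 GPa

3.55 GPa


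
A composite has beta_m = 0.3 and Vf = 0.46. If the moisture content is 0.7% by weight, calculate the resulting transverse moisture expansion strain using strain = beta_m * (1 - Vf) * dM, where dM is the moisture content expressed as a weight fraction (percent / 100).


dM = 0.7/100 = 0.007
strain = beta_m * (1-Vf) * dM = 0.3 * 0.54 * 0.007 = 0.001134

0.001134


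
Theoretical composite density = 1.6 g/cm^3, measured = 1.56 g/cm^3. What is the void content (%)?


Void% = (rho_theo - rho_actual)/rho_theo * 100 = (1.6 - 1.56)/1.6 * 100 = 2.5%

2.5%


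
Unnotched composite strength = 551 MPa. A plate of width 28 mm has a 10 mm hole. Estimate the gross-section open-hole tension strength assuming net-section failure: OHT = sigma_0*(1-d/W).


OHT = sigma_0*(1-d/W) = 551*(1-10/28) = 354.2 MPa

354.2 MPa


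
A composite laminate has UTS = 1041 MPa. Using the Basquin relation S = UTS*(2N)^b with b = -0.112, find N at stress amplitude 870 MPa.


N = 0.5 * (S/UTS)^(1/b) = 0.5 * (870/1041)^(1/-0.112) = 2.4819 cycles

2.4819 cycles


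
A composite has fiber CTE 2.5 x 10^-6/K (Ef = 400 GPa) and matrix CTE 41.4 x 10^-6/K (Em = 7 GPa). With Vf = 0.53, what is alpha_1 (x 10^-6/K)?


E1 = Ef*Vf + Em*(1-Vf) = 215.29
alpha_1 = (alpha_f*Ef*Vf + alpha_m*Em*(1-Vf))/E1 = 3.09 x 10^-6/K

3.09 x 10^-6/K


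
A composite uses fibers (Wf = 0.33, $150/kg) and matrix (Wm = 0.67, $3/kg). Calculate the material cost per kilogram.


Cost = cost_f*Wf + cost_m*Wm = 150*0.33 + 3*0.67 = $51.51/kg

$51.51/kg


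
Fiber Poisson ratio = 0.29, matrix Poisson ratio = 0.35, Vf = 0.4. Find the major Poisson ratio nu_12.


nu_12 = nu_f*Vf + nu_m*(1-Vf) = 0.29*0.4 + 0.35*0.6 = 0.326

0.326


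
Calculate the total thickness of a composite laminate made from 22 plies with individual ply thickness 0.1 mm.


h = n * t_ply = 22 * 0.1 = 2.2 mm

2.2 mm


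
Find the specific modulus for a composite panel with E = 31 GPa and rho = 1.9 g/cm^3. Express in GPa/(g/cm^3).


Specific stiffness = E/rho = 31/1.9 = 16.3 GPa/(g/cm^3)

16.3 GPa/(g/cm^3)


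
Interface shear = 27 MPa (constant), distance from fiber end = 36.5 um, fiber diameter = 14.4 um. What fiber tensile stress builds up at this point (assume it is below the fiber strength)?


Force balance: sigma_f * (pi*d^2/4) = tau * (pi*d) * x  ->  sigma_f = 4 * tau * x / d
sigma_f = 4 * 27 * 36.5 / 14.4 = 273.8 MPa

273.8 MPa


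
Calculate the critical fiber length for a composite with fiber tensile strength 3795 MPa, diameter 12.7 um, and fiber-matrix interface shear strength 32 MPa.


Lc = sigma_f * d / (2 * tau_i) = 3795 * 12.7 / (2 * 32) = 753.1 um

753.1 um


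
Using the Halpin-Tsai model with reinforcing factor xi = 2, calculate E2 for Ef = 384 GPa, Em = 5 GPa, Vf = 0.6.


eta = (Ef/Em - 1)/(Ef/Em + xi) = (76.8 - 1)/(76.8 + 2) = 0.9619
E2 = Em*(1+xi*eta*Vf)/(1-eta*Vf) = 25.47 GPa

25.47 GPa


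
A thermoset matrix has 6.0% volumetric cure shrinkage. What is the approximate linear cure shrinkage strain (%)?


Linear shrinkage ≈ vol_shrink/3 = 6.0/3 = 2.0%

2.0%


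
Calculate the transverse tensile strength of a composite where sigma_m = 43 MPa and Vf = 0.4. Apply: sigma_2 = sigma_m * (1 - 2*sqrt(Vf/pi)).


factor = 1 - 2*sqrt(0.4/pi) = 0.2864
sigma_2 = 43 * 0.2864 = 12.31 MPa

12.31 MPa


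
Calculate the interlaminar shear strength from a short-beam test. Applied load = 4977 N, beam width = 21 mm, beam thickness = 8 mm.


ILSS = 3F/(4bh) = 3*4977/(4*21*8) = 22.22 MPa

22.22 MPa


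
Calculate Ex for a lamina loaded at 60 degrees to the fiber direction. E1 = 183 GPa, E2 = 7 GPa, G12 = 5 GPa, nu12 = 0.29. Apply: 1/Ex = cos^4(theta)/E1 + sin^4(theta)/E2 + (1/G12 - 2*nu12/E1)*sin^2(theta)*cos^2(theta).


cos^4(60) = 0.0625, sin^4(60) = 0.5625, sin^2(60)*cos^2(60) = 0.1875
1/G12 - 2*nu12/E1 = 1/5 - 2*0.29/183 = 0.196831 GPa^-1
1/Ex = 0.0625/183 + 0.5625/7 + 0.196831*0.1875 = 0.1176044 GPa^-1
Ex = 8.5 GPa

8.5 GPa


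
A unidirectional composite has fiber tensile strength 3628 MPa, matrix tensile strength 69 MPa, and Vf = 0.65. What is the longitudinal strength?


sigma_1 = sigma_f*Vf + sigma_m*(1-Vf) = 3628*0.65 + 69*0.35 = 2382.4 MPa

2382.4 MPa


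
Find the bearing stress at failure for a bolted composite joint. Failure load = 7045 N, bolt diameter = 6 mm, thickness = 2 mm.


sigma_br = F/(d*h) = 7045/(6*2) = 587.1 MPa

587.1 MPa


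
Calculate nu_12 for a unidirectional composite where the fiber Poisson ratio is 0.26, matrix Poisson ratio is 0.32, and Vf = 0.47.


nu_12 = nu_f*Vf + nu_m*(1-Vf) = 0.26*0.47 + 0.32*0.53 = 0.2918

0.2918


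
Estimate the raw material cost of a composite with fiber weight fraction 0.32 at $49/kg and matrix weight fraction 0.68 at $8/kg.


Cost = cost_f*Wf + cost_m*Wm = 49*0.32 + 8*0.68 = $21.12/kg

$21.12/kg


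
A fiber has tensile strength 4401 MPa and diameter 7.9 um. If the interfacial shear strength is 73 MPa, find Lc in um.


Lc = sigma_f * d / (2 * tau_i) = 4401 * 7.9 / (2 * 73) = 238.1 um

238.1 um


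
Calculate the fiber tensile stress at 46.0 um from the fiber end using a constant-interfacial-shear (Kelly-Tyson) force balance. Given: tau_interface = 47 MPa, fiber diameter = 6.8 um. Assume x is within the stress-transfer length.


Force balance: sigma_f * (pi*d^2/4) = tau * (pi*d) * x  ->  sigma_f = 4 * tau * x / d
sigma_f = 4 * 47 * 46.0 / 6.8 = 1271.8 MPa

1271.8 MPa


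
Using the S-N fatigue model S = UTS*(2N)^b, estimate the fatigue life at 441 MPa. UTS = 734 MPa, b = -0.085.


N = 0.5 * (S/UTS)^(1/b) = 0.5 * (441/734)^(1/-0.085) = 200.4468 cycles

200.4468 cycles


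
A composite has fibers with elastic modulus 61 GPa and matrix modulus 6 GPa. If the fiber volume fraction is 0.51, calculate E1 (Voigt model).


E1 = Ef*Vf + Em*(1-Vf) = 61*0.51 + 6*0.49 = 34.05 GPa

34.05 GPa


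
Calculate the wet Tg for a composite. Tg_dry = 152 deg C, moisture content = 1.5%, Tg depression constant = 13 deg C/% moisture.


Tg_wet = Tg_dry - k*moisture = 152 - 13*1.5 = 132.5 deg C

132.5 deg C


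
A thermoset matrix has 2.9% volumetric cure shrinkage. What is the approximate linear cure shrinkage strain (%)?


Linear shrinkage ≈ vol_shrink/3 = 2.9/3 = 0.967%

0.967%


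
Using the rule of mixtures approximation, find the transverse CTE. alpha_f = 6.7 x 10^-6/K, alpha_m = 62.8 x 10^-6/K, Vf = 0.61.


alpha_2 = alpha_f*Vf + alpha_m*(1-Vf) = 6.7*0.61 + 62.8*0.39 = 28.6 x 10^-6/K

28.6 x 10^-6/K


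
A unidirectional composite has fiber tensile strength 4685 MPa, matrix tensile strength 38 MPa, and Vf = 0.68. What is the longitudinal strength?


sigma_1 = sigma_f*Vf + sigma_m*(1-Vf) = 4685*0.68 + 38*0.32 = 3198.0 MPa

3198.0 MPa


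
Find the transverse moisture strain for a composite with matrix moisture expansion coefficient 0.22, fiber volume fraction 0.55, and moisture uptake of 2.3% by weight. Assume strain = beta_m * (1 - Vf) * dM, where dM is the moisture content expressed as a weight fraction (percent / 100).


dM = 2.3/100 = 0.023
strain = beta_m * (1-Vf) * dM = 0.22 * 0.45 * 0.023 = 0.002277

0.002277


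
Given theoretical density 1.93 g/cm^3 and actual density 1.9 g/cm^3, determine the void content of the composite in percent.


Void% = (rho_theo - rho_actual)/rho_theo * 100 = (1.93 - 1.9)/1.93 * 100 = 1.55%

1.55%


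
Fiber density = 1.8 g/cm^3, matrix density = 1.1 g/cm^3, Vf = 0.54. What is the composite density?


rho_c = rho_f*Vf + rho_m*(1-Vf) = 1.8*0.54 + 1.1*0.46 = 1.478 g/cm^3

1.478 g/cm^3


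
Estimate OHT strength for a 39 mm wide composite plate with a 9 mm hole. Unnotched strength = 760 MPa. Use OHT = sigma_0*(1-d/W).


OHT = sigma_0*(1-d/W) = 760*(1-9/39) = 584.6 MPa

584.6 MPa


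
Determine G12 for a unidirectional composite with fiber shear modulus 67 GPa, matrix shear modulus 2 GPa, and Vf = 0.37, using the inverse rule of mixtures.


1/G12 = Vf/Gf + (1-Vf)/Gm = 0.37/67 + 0.63/2
G12 = 3.12 GPa

3.12 GPa


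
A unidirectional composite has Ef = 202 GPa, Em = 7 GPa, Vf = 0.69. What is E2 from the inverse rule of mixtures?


1/E2 = Vf/Ef + (1-Vf)/Em = 0.69/202 + 0.31/7
E2 = 20.96 GPa

20.96 GPa


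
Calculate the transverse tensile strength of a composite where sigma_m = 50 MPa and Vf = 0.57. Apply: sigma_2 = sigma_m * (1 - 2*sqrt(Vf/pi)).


factor = 1 - 2*sqrt(0.57/pi) = 0.1481
sigma_2 = 50 * 0.1481 = 7.4 MPa

7.4 MPa


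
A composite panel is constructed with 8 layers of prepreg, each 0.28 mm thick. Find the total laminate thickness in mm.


h = n * t_ply = 8 * 0.28 = 2.24 mm

2.24 mm
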